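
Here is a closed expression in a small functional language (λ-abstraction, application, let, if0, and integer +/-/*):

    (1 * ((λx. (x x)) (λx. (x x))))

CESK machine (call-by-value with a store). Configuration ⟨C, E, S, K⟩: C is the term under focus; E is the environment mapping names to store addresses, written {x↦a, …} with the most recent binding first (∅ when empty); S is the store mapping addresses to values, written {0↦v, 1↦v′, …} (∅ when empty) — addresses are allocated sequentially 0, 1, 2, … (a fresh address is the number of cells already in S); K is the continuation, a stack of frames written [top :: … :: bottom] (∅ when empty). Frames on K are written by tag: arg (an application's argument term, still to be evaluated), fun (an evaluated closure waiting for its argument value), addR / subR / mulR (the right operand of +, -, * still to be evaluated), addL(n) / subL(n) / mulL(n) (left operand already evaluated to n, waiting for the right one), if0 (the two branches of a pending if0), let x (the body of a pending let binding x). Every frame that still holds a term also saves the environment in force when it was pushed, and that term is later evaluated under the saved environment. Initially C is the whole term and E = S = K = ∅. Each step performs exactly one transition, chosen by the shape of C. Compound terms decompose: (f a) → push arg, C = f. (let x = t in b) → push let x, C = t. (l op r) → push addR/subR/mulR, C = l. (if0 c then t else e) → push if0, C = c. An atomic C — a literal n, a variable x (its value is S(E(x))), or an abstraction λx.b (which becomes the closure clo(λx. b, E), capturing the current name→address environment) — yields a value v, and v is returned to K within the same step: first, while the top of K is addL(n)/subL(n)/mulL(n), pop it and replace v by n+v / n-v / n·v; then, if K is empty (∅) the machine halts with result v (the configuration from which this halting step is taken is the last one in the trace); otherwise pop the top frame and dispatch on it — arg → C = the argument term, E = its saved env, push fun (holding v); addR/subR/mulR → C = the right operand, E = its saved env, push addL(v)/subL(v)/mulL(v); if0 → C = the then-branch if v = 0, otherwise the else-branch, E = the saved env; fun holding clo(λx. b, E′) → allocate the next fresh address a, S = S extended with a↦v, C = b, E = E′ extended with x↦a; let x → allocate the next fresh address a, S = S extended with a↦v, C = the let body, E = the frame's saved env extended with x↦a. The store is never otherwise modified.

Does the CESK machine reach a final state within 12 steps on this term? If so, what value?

Answer: DIVERGES (no final state within 12 steps)

Execution trace:
0. [C=(1 * ((λx. (x x)) (λx. (x x)))) | E=∅ | S=∅ | K=∅]
1. [C=1 | E=∅ | S=∅ | K=[mulR]]
2. [C=((λx. (x x)) (λx. (x x))) | E=∅ | S=∅ | K=[mulL(1)]]
3. [C=(λx. (x x)) | E=∅ | S=∅ | K=[arg :: mulL(1)]]
4. [C=(λx. (x x)) | E=∅ | S=∅ | K=[fun :: mulL(1)]]
5. [C=(x x) | E={x↦0} | S={0↦clo(λx. (x x), ∅)} | K=[mulL(1)]]
6. [C=x | E={x↦0} | S={0↦clo(λx. (x x), ∅)} | K=[arg :: mulL(1)]]
7. [C=x | E={x↦0} | S={0↦clo(λx. (x x), ∅)} | K=[fun :: mulL(1)]]
8. [C=(x x) | E={x↦1} | S={0↦clo(λx. (x x), ∅), 1↦clo(λx. (x x), ∅)} | K=[mulL(1)]]
9. [C=x | E={x↦1} | S={0↦clo(λx. (x x), ∅), 1↦clo(λx. (x x), ∅)} | K=[arg :: mulL(1)]]
10. [C=x | E={x↦1} | S={0↦clo(λx. (x x), ∅), 1↦clo(λx. (x x), ∅)} | K=[fun :: mulL(1)]]
11. [C=(x x) | E={x↦2} | S={0↦clo(λx. (x x), ∅), 1↦clo(λx. (x x), ∅), 2↦clo(λx. (x x), ∅)} | K=[mulL(1)]]
12. [C=x | E={x↦2} | S={0↦clo(λx. (x x), ∅), 1↦clo(λx. (x x), ∅), 2↦clo(λx. (x x), ∅)} | K=[arg :: mulL(1)]]
→ 12 transitions taken and the configuration is still not final: no result within 12 steps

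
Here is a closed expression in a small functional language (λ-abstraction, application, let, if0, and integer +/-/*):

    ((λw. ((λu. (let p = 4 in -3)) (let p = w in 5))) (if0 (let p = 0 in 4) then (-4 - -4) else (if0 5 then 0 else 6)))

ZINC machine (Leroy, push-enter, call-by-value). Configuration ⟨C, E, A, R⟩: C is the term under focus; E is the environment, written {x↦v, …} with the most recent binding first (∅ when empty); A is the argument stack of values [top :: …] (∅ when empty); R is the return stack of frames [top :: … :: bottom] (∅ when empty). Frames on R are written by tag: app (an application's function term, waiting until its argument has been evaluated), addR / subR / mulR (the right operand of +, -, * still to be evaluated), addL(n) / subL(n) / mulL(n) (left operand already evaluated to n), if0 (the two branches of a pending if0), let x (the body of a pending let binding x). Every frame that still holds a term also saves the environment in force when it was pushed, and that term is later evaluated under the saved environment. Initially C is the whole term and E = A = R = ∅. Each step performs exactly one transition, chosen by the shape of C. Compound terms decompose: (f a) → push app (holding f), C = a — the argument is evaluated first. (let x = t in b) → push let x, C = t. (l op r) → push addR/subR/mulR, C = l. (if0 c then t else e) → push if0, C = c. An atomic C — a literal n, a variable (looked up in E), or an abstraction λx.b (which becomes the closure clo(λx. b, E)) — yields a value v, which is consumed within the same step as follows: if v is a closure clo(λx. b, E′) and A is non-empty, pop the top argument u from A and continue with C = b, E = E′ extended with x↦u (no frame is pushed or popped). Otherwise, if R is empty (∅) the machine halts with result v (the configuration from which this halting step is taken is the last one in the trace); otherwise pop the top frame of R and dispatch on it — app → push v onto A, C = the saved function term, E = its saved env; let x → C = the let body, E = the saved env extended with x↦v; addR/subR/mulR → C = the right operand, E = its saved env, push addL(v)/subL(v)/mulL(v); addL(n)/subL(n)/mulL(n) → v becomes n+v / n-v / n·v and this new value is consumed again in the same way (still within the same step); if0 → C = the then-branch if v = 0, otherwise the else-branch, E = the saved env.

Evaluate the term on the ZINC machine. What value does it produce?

Answer: -3

Execution trace:
[0] <C=((λw. ((λu. (let p = 4 in -3)) (let p = w in 5))) (if0 (let p = 0 in 4) then (-4 - -4) else (if0 5 then 0 else 6))), E=∅, A=∅, R=∅>
[1] <C=(if0 (let p = 0 in 4) then (-4 - -4) else (if0 5 then 0 else 6)), E=∅, A=∅, R=[app]>
[2] <C=(let p = 0 in 4), E=∅, A=∅, R=[if0 :: app]>
[3] <C=0, E=∅, A=∅, R=[let p :: if0 :: app]>
[4] <C=4, E={p↦0}, A=∅, R=[if0 :: app]>
[5] <C=(if0 5 then 0 else 6), E=∅, A=∅, R=[app]>
[6] <C=5, E=∅, A=∅, R=[if0 :: app]>
[7] <C=6, E=∅, A=∅, R=[app]>
[8] <C=(λw. ((λu. (let p = 4 in -3)) (let p = w in 5))), E=∅, A=[6], R=∅>
[9] <C=((λu. (let p = 4 in -3)) (let p = w in 5)), E={w↦6}, A=∅, R=∅>
[10] <C=(let p = w in 5), E={w↦6}, A=∅, R=[app]>
[11] <C=w, E={w↦6}, A=∅, R=[let p :: app]>
[12] <C=5, E={p↦6, w↦6}, A=∅, R=[app]>
[13] <C=(λu. (let p = 4 in -3)), E={w↦6}, A=[5], R=∅>
[14] <C=(let p = 4 in -3), E={u↦5, w↦6}, A=∅, R=∅>
[15] <C=4, E={u↦5, w↦6}, A=∅, R=[let p]>
[16] <C=-3, E={p↦4, u↦5, w↦6}, A=∅, R=∅>
→ final value -3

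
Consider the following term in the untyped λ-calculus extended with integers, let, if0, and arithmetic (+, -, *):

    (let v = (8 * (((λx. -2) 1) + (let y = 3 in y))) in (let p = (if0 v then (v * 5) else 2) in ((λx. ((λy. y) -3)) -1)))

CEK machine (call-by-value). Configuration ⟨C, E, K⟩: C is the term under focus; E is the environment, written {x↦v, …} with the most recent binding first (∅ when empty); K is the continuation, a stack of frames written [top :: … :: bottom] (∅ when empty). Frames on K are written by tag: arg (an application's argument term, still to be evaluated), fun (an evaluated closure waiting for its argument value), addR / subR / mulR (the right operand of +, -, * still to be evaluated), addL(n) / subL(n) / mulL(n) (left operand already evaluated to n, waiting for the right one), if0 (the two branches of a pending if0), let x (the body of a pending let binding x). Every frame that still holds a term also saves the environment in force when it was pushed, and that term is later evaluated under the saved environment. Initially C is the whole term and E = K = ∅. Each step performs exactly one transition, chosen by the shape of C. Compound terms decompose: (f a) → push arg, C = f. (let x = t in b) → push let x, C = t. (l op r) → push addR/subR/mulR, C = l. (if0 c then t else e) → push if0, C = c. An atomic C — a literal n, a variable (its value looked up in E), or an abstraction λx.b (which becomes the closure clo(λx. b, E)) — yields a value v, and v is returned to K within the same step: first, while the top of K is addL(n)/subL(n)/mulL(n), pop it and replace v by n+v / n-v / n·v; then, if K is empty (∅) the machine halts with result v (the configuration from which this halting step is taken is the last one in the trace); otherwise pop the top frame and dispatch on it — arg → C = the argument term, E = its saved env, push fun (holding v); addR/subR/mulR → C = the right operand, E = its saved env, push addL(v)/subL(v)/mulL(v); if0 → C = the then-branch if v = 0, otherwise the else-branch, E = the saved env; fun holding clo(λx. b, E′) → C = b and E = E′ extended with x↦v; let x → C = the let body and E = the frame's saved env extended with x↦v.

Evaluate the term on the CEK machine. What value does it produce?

[0] <C=(let v = (8 * (((λx. -2) 1) + (let y = 3 in y))) in (let p = (if0 v then (v * 5) else 2) in ((λx. ((λy. y) -3)) -1))), E=∅, K=∅>
[1] <C=(8 * (((λx. -2) 1) + (let y = 3 in y))), E=∅, K=[let v]>
[2] <C=8, E=∅, K=[mulR :: let v]>
[3] <C=(((λx. -2) 1) + (let y = 3 in y)), E=∅, K=[mulL(8) :: let v]>
[4] <C=((λx. -2) 1), E=∅, K=[addR :: mulL(8) :: let v]>
[5] <C=(λx. -2), E=∅, K=[arg :: addR :: mulL(8) :: let v]>
[6] <C=1, E=∅, K=[fun :: addR :: mulL(8) :: let v]>
[7] <C=-2, E={x↦1}, K=[addR :: mulL(8) :: let v]>
[8] <C=(let y = 3 in y), E=∅, K=[addL(-2) :: mulL(8) :: let v]>
[9] <C=3, E=∅, K=[let y :: addL(-2) :: mulL(8) :: let v]>
[10] <C=y, E={y↦3}, K=[addL(-2) :: mulL(8) :: let v]>
[11] <C=(let p = (if0 v then (v * 5) else 2) in ((λx. ((λy. y) -3)) -1)), E={v↦8}, K=∅>
[12] <C=(if0 v then (v * 5) else 2), E={v↦8}, K=[let p]>
[13] <C=v, E={v↦8}, K=[if0 :: let p]>
[14] <C=2, E={v↦8}, K=[let p]>
[15] <C=((λx. ((λy. y) -3)) -1), E={p↦2, v↦8}, K=∅>
[16] <C=(λx. ((λy. y) -3)), E={p↦2, v↦8}, K=[arg]>
[17] <C=-1, E={p↦2, v↦8}, K=[fun]>
[18] <C=((λy. y) -3), E={x↦-1, p↦2, v↦8}, K=∅>
[19] <C=(λy. y), E={x↦-1, p↦2, v↦8}, K=[arg]>
[20] <C=-3, E={x↦-1, p↦2, v↦8}, K=[fun]>
[21] <C=y, E={y↦-3, x↦-1, p↦2, v↦8}, K=∅>
→ final value -3

Answer: -3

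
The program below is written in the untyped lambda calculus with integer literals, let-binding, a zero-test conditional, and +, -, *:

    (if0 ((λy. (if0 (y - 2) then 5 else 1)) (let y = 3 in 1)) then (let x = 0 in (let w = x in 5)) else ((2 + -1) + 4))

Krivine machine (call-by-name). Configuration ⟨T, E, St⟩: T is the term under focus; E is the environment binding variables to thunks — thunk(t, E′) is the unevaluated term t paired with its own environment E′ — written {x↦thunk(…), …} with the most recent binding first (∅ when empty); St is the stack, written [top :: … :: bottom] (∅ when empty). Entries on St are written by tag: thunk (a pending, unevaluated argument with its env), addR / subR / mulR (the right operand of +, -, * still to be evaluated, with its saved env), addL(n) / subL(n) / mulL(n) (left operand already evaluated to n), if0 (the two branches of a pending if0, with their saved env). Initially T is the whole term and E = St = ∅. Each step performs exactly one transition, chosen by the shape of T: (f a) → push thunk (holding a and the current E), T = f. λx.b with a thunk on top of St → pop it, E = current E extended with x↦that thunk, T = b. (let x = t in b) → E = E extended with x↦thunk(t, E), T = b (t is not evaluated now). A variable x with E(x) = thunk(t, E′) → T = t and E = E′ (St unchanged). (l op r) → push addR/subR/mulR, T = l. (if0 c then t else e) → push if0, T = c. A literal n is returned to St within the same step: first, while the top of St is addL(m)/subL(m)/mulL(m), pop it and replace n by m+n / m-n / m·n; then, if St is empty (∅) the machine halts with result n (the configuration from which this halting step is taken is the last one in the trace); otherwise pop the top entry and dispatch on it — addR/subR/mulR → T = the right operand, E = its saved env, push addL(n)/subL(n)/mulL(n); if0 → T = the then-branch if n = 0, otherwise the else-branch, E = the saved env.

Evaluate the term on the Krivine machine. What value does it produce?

0. ⟨T=(if0 ((λy. (if0 (y - 2) then 5 else 1)) (let y = 3 in 1)) then (let x = 0 in (let w = x in 5)) else ((2 + -1) + 4)); E=∅; St=∅⟩
1. ⟨T=((λy. (if0 (y - 2) then 5 else 1)) (let y = 3 in 1)); E=∅; St=[if0]⟩
2. ⟨T=(λy. (if0 (y - 2) then 5 else 1)); E=∅; St=[thunk :: if0]⟩
3. ⟨T=(if0 (y - 2) then 5 else 1); E={y↦thunk((let y = 3 in 1), ∅)}; St=[if0]⟩
4. ⟨T=(y - 2); E={y↦thunk((let y = 3 in 1), ∅)}; St=[if0 :: if0]⟩
5. ⟨T=y; E={y↦thunk((let y = 3 in 1), ∅)}; St=[subR :: if0 :: if0]⟩
6. ⟨T=(let y = 3 in 1); E=∅; St=[subR :: if0 :: if0]⟩
7. ⟨T=1; E={y↦thunk(3, ∅)}; St=[subR :: if0 :: if0]⟩
8. ⟨T=2; E={y↦thunk((let y = 3 in 1), ∅)}; St=[subL(1) :: if0 :: if0]⟩
9. ⟨T=1; E={y↦thunk((let y = 3 in 1), ∅)}; St=[if0]⟩
10. ⟨T=((2 + -1) + 4); E=∅; St=∅⟩
11. ⟨T=(2 + -1); E=∅; St=[addR]⟩
12. ⟨T=2; E=∅; St=[addR :: addR]⟩
13. ⟨T=-1; E=∅; St=[addL(2) :: addR]⟩
14. ⟨T=4; E=∅; St=[addL(1)]⟩
→ final value 5

Answer: 5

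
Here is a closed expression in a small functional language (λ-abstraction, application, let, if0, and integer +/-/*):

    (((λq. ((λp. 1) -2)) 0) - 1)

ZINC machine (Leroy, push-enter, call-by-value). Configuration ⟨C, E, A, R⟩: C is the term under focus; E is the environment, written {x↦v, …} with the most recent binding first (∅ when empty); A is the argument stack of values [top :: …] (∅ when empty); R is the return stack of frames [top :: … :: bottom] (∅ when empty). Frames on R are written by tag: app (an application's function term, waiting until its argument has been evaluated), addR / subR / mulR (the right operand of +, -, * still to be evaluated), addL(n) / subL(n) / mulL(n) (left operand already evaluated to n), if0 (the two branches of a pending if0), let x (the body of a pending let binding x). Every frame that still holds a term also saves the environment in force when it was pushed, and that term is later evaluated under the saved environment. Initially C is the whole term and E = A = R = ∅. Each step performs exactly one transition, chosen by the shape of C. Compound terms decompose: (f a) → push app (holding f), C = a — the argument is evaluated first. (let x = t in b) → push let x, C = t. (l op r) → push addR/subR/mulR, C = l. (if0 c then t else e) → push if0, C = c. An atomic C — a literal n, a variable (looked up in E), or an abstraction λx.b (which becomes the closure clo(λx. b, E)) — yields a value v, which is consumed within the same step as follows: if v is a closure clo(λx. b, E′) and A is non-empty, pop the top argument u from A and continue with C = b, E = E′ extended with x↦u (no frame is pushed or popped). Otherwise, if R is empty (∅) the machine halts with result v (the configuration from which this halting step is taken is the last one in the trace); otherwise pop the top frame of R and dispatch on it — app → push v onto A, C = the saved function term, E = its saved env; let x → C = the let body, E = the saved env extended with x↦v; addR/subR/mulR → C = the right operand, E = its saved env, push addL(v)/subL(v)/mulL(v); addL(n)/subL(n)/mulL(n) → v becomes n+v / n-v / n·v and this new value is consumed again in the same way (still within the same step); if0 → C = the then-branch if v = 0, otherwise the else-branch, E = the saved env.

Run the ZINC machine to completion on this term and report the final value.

0. <C=(((λq. ((λp. 1) -2)) 0) - 1), E=∅, A=∅, R=∅>
1. <C=((λq. ((λp. 1) -2)) 0), E=∅, A=∅, R=[subR]>
2. <C=0, E=∅, A=∅, R=[app :: subR]>
3. <C=(λq. ((λp. 1) -2)), E=∅, A=[0], R=[subR]>
4. <C=((λp. 1) -2), E={q↦0}, A=∅, R=[subR]>
5. <C=-2, E={q↦0}, A=∅, R=[app :: subR]>
6. <C=(λp. 1), E={q↦0}, A=[-2], R=[subR]>
7. <C=1, E={p↦-2, q↦0}, A=∅, R=[subR]>
8. <C=1, E=∅, A=∅, R=[subL(1)]>
→ final value 0

Answer: 0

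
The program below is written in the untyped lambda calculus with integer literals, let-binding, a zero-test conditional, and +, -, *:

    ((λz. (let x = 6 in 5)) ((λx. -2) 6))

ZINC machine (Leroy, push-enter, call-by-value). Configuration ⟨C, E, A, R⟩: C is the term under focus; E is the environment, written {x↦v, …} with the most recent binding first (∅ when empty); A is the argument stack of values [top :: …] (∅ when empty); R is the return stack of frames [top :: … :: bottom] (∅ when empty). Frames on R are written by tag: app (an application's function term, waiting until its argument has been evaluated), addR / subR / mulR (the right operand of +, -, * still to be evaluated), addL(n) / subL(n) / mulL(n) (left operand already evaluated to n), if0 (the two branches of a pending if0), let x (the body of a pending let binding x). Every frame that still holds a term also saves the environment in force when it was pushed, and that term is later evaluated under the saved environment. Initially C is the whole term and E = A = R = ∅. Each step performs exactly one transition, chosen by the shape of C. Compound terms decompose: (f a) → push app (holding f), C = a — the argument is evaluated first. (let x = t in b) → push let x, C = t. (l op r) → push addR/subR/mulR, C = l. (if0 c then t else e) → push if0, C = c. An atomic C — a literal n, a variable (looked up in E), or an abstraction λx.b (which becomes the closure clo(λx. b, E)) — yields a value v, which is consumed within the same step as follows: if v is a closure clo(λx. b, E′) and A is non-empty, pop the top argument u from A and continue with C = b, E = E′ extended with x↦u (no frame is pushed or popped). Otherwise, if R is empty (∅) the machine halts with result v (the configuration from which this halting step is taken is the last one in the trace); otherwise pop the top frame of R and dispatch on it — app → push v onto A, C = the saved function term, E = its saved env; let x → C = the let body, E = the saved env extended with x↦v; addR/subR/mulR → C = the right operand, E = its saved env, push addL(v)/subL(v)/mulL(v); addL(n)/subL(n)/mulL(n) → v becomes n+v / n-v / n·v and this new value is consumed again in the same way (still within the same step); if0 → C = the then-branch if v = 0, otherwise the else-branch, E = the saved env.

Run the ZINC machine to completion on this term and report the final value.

0. <C=((λz. (let x = 6 in 5)) ((λx. -2) 6)), E=∅, A=∅, R=∅>
1. <C=((λx. -2) 6), E=∅, A=∅, R=[app]>
2. <C=6, E=∅, A=∅, R=[app :: app]>
3. <C=(λx. -2), E=∅, A=[6], R=[app]>
4. <C=-2, E={x↦6}, A=∅, R=[app]>
5. <C=(λz. (let x = 6 in 5)), E=∅, A=[-2], R=∅>
6. <C=(let x = 6 in 5), E={z↦-2}, A=∅, R=∅>
7. <C=6, E={z↦-2}, A=∅, R=[let x]>
8. <C=5, E={x↦6, z↦-2}, A=∅, R=∅>
→ final value 5

Answer: 5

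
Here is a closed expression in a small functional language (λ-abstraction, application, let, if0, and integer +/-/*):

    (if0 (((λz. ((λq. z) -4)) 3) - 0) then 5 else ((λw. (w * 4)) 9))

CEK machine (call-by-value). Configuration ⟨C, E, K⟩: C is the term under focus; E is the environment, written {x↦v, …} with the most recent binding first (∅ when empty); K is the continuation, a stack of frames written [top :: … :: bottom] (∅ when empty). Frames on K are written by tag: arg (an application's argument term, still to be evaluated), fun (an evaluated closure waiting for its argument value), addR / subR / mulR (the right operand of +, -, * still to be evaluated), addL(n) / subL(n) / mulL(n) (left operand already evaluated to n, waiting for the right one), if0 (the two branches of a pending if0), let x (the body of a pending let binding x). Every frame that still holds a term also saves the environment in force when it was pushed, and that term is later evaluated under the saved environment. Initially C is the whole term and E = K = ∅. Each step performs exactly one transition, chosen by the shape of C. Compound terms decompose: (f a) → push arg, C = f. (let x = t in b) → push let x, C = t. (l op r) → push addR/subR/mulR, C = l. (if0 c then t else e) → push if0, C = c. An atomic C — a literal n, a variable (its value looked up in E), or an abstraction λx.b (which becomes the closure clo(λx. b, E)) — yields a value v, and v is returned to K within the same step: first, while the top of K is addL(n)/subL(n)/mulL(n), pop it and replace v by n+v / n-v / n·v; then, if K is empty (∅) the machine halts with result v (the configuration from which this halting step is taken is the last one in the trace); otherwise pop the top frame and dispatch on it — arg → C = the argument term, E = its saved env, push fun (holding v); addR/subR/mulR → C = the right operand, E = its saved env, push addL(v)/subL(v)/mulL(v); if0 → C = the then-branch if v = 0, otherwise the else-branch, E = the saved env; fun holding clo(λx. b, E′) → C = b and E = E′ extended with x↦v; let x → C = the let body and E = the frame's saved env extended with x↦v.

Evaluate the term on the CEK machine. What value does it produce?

Answer: 36

Derivation:
[0] [C=(if0 (((λz. ((λq. z) -4)) 3) - 0) then 5 else ((λw. (w * 4)) 9)) | E=∅ | K=∅]
[1] [C=(((λz. ((λq. z) -4)) 3) - 0) | E=∅ | K=[if0]]
[2] [C=((λz. ((λq. z) -4)) 3) | E=∅ | K=[subR :: if0]]
[3] [C=(λz. ((λq. z) -4)) | E=∅ | K=[arg :: subR :: if0]]
[4] [C=3 | E=∅ | K=[fun :: subR :: if0]]
[5] [C=((λq. z) -4) | E={z↦3} | K=[subR :: if0]]
[6] [C=(λq. z) | E={z↦3} | K=[arg :: subR :: if0]]
[7] [C=-4 | E={z↦3} | K=[fun :: subR :: if0]]
[8] [C=z | E={q↦-4, z↦3} | K=[subR :: if0]]
[9] [C=0 | E=∅ | K=[subL(3) :: if0]]
[10] [C=((λw. (w * 4)) 9) | E=∅ | K=∅]
[11] [C=(λw. (w * 4)) | E=∅ | K=[arg]]
[12] [C=9 | E=∅ | K=[fun]]
[13] [C=(w * 4) | E={w↦9} | K=∅]
[14] [C=w | E={w↦9} | K=[mulR]]
[15] [C=4 | E={w↦9} | K=[mulL(9)]]
→ final value 36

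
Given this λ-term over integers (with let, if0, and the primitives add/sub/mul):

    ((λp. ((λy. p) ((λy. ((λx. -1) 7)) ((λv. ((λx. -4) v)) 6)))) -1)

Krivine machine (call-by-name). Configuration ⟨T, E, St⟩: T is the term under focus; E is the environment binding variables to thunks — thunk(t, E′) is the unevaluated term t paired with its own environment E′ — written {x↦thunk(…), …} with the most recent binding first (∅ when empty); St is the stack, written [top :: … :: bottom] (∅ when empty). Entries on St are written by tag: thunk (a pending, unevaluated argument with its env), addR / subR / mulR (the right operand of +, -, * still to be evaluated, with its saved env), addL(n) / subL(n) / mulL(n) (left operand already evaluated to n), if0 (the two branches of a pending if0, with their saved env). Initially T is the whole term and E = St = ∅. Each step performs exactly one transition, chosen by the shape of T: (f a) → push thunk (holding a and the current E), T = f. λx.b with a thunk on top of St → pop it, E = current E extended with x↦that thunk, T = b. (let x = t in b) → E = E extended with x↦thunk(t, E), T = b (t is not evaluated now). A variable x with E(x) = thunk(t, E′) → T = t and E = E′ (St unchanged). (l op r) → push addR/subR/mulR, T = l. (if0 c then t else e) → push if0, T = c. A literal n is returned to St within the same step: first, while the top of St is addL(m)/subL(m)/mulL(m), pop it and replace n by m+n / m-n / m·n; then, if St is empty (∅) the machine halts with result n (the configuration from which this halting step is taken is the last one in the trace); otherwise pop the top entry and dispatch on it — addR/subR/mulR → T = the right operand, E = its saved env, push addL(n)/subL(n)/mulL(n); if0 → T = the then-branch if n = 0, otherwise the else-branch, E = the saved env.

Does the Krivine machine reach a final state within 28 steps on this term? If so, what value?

Answer: -1

Machine steps:
step 0: <T=((λp. ((λy. p) ((λy. ((λx. -1) 7)) ((λv. ((λx. -4) v)) 6)))) -1), E=∅, St=∅>
step 1: <T=(λp. ((λy. p) ((λy. ((λx. -1) 7)) ((λv. ((λx. -4) v)) 6)))), E=∅, St=[thunk]>
step 2: <T=((λy. p) ((λy. ((λx. -1) 7)) ((λv. ((λx. -4) v)) 6))), E={p↦thunk(-1, ∅)}, St=∅>
step 3: <T=(λy. p), E={p↦thunk(-1, ∅)}, St=[thunk]>
step 4: <T=p, E={y↦thunk(((λy. ((λx. -1) 7)) ((λv. ((λx. -4) v)) 6)), {p↦thunk(-1, ∅)}), p↦thunk(-1, ∅)}, St=∅>
step 5: <T=-1, E=∅, St=∅>
→ final value -1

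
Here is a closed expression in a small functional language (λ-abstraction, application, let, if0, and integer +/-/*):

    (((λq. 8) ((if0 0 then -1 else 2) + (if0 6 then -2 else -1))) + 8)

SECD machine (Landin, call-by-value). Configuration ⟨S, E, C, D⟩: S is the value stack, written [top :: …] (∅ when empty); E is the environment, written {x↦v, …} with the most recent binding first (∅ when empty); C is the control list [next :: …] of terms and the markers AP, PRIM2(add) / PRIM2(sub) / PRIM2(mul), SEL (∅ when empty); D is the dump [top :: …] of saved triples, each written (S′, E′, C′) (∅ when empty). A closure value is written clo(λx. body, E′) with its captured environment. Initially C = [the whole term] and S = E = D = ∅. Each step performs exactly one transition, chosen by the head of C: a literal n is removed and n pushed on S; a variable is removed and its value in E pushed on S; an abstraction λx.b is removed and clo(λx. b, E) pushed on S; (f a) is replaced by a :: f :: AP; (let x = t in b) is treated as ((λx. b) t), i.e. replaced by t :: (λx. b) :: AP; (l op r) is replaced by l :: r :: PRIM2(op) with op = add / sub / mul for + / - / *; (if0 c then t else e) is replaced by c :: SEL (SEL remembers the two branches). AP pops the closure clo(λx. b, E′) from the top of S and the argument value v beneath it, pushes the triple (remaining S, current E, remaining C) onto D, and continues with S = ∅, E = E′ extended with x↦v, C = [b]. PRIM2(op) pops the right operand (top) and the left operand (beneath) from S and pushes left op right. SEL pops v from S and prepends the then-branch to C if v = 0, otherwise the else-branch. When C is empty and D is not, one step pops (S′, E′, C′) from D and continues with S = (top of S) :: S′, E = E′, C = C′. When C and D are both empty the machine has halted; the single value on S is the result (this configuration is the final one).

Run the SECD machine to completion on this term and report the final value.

Answer: 16

Execution trace:
step 0: ⟨S=∅; E=∅; C=[(((λq. 8) ((if0 0 then -1 else 2) + (if0 6 then -2 else -1))) + 8)]; D=∅⟩
step 1: ⟨S=∅; E=∅; C=[((λq. 8) ((if0 0 then -1 else 2) + (if0 6 then -2 else -1))) :: 8 :: PRIM2(add)]; D=∅⟩
step 2: ⟨S=∅; E=∅; C=[((if0 0 then -1 else 2) + (if0 6 then -2 else -1)) :: (λq. 8) :: AP :: 8 :: PRIM2(add)]; D=∅⟩
step 3: ⟨S=∅; E=∅; C=[(if0 0 then -1 else 2) :: (if0 6 then -2 else -1) :: PRIM2(add) :: (λq. 8) :: AP :: 8 :: PRIM2(add)]; D=∅⟩
step 4: ⟨S=∅; E=∅; C=[0 :: SEL :: (if0 6 then -2 else -1) :: PRIM2(add) :: (λq. 8) :: AP :: 8 :: PRIM2(add)]; D=∅⟩
step 5: ⟨S=[0]; E=∅; C=[SEL :: (if0 6 then -2 else -1) :: PRIM2(add) :: (λq. 8) :: AP :: 8 :: PRIM2(add)]; D=∅⟩
step 6: ⟨S=∅; E=∅; C=[-1 :: (if0 6 then -2 else -1) :: PRIM2(add) :: (λq. 8) :: AP :: 8 :: PRIM2(add)]; D=∅⟩
step 7: ⟨S=[-1]; E=∅; C=[(if0 6 then -2 else -1) :: PRIM2(add) :: (λq. 8) :: AP :: 8 :: PRIM2(add)]; D=∅⟩
step 8: ⟨S=[-1]; E=∅; C=[6 :: SEL :: PRIM2(add) :: (λq. 8) :: AP :: 8 :: PRIM2(add)]; D=∅⟩
step 9: ⟨S=[6 :: -1]; E=∅; C=[SEL :: PRIM2(add) :: (λq. 8) :: AP :: 8 :: PRIM2(add)]; D=∅⟩
step 10: ⟨S=[-1]; E=∅; C=[-1 :: PRIM2(add) :: (λq. 8) :: AP :: 8 :: PRIM2(add)]; D=∅⟩
step 11: ⟨S=[-1 :: -1]; E=∅; C=[PRIM2(add) :: (λq. 8) :: AP :: 8 :: PRIM2(add)]; D=∅⟩
step 12: ⟨S=[-2]; E=∅; C=[(λq. 8) :: AP :: 8 :: PRIM2(add)]; D=∅⟩
step 13: ⟨S=[clo(λq. 8, ∅) :: -2]; E=∅; C=[AP :: 8 :: PRIM2(add)]; D=∅⟩
step 14: ⟨S=∅; E={q↦-2}; C=[8]; D=[(∅, ∅, [8 :: PRIM2(add)])]⟩
step 15: ⟨S=[8]; E={q↦-2}; C=∅; D=[(∅, ∅, [8 :: PRIM2(add)])]⟩
step 16: ⟨S=[8]; E=∅; C=[8 :: PRIM2(add)]; D=∅⟩
step 17: ⟨S=[8 :: 8]; E=∅; C=[PRIM2(add)]; D=∅⟩
step 18: ⟨S=[16]; E=∅; C=∅; D=∅⟩
→ final value 16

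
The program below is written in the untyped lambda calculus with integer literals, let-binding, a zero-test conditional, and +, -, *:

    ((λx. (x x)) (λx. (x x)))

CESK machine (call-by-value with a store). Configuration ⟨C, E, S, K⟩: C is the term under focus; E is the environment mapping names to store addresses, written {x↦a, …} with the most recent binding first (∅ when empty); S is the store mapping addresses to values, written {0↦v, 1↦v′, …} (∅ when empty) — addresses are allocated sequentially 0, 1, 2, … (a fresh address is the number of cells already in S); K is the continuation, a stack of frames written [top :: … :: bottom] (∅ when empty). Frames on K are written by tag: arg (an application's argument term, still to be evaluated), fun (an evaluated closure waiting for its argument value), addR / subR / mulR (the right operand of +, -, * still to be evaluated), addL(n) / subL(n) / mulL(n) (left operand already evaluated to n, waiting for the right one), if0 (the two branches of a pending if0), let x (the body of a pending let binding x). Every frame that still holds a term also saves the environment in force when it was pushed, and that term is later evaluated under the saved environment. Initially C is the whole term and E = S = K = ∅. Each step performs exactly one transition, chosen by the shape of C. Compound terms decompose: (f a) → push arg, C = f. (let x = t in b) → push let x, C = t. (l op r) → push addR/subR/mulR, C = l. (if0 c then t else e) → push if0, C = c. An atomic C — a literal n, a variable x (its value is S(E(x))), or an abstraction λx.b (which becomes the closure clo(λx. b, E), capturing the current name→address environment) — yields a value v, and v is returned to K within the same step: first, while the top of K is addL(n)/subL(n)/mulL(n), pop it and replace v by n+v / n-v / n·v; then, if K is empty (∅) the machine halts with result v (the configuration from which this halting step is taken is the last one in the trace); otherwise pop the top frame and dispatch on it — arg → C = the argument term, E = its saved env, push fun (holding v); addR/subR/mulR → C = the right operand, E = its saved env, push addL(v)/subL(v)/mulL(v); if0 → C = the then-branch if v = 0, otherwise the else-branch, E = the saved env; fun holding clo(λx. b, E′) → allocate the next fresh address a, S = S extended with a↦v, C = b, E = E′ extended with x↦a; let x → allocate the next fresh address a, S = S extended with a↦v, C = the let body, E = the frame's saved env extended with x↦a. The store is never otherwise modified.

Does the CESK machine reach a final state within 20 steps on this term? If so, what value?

step 0: <C=((λx. (x x)) (λx. (x x))), E=∅, S=∅, K=∅>
step 1: <C=(λx. (x x)), E=∅, S=∅, K=[arg]>
step 2: <C=(λx. (x x)), E=∅, S=∅, K=[fun]>
step 3: <C=(x x), E={x↦0}, S={0↦clo(λx. (x x), ∅)}, K=∅>
step 4: <C=x, E={x↦0}, S={0↦clo(λx. (x x), ∅)}, K=[arg]>
step 5: <C=x, E={x↦0}, S={0↦clo(λx. (x x), ∅)}, K=[fun]>
step 6: <C=(x x), E={x↦1}, S={0↦clo(λx. (x x), ∅), 1↦clo(λx. (x x), ∅)}, K=∅>
step 7: <C=x, E={x↦1}, S={0↦clo(λx. (x x), ∅), 1↦clo(λx. (x x), ∅)}, K=[arg]>
step 8: <C=x, E={x↦1}, S={0↦clo(λx. (x x), ∅), 1↦clo(λx. (x x), ∅)}, K=[fun]>
step 9: <C=(x x), E={x↦2}, S={0↦clo(λx. (x x), ∅), 1↦clo(λx. (x x), ∅), 2↦clo(λx. (x x), ∅)}, K=∅>
step 10: <C=x, E={x↦2}, S={0↦clo(λx. (x x), ∅), 1↦clo(λx. (x x), ∅), 2↦clo(λx. (x x), ∅)}, K=[arg]>
step 11: <C=x, E={x↦2}, S={0↦clo(λx. (x x), ∅), 1↦clo(λx. (x x), ∅), 2↦clo(λx. (x x), ∅)}, K=[fun]>
step 12: <C=(x x), E={x↦3}, S={0↦clo(λx. (x x), ∅), 1↦clo(λx. (x x), ∅), 2↦clo(λx. (x x), ∅), 3↦clo(λx. (x x), ∅)}, K=∅>
step 13: <C=x, E={x↦3}, S={0↦clo(λx. (x x), ∅), 1↦clo(λx. (x x), ∅), 2↦clo(λx. (x x), ∅), 3↦clo(λx. (x x), ∅)}, K=[arg]>
step 14: <C=x, E={x↦3}, S={0↦clo(λx. (x x), ∅), 1↦clo(λx. (x x), ∅), 2↦clo(λx. (x x), ∅), 3↦clo(λx. (x x), ∅)}, K=[fun]>
step 15: <C=(x x), E={x↦4}, S={0↦clo(λx. (x x), ∅), 1↦clo(λx. (x x), ∅), 2↦clo(λx. (x x), ∅), 3↦clo(λx. (x x), ∅), 4↦clo(λx. (x x), ∅)}, K=∅>
step 16: <C=x, E={x↦4}, S={0↦clo(λx. (x x), ∅), 1↦clo(λx. (x x), ∅), 2↦clo(λx. (x x), ∅), 3↦clo(λx. (x x), ∅), 4↦clo(λx. (x x), ∅)}, K=[arg]>
step 17: <C=x, E={x↦4}, S={0↦clo(λx. (x x), ∅), 1↦clo(λx. (x x), ∅), 2↦clo(λx. (x x), ∅), 3↦clo(λx. (x x), ∅), 4↦clo(λx. (x x), ∅)}, K=[fun]>
step 18: <C=(x x), E={x↦5}, S={0↦clo(λx. (x x), ∅), 1↦clo(λx. (x x), ∅), 2↦clo(λx. (x x), ∅), 3↦clo(λx. (x x), ∅), 4↦clo(λx. (x x), ∅), 5↦clo(λx. (x x), ∅)}, K=∅>
step 19: <C=x, E={x↦5}, S={0↦clo(λx. (x x), ∅), 1↦clo(λx. (x x), ∅), 2↦clo(λx. (x x), ∅), 3↦clo(λx. (x x), ∅), 4↦clo(λx. (x x), ∅), 5↦clo(λx. (x x), ∅)}, K=[arg]>
step 20: <C=x, E={x↦5}, S={0↦clo(λx. (x x), ∅), 1↦clo(λx. (x x), ∅), 2↦clo(λx. (x x), ∅), 3↦clo(λx. (x x), ∅), 4↦clo(λx. (x x), ∅), 5↦clo(λx. (x x), ∅)}, K=[fun]>
→ 20 transitions taken and the configuration is still not final: no result within 20 steps

Answer: DIVERGES (no final state within 20 steps)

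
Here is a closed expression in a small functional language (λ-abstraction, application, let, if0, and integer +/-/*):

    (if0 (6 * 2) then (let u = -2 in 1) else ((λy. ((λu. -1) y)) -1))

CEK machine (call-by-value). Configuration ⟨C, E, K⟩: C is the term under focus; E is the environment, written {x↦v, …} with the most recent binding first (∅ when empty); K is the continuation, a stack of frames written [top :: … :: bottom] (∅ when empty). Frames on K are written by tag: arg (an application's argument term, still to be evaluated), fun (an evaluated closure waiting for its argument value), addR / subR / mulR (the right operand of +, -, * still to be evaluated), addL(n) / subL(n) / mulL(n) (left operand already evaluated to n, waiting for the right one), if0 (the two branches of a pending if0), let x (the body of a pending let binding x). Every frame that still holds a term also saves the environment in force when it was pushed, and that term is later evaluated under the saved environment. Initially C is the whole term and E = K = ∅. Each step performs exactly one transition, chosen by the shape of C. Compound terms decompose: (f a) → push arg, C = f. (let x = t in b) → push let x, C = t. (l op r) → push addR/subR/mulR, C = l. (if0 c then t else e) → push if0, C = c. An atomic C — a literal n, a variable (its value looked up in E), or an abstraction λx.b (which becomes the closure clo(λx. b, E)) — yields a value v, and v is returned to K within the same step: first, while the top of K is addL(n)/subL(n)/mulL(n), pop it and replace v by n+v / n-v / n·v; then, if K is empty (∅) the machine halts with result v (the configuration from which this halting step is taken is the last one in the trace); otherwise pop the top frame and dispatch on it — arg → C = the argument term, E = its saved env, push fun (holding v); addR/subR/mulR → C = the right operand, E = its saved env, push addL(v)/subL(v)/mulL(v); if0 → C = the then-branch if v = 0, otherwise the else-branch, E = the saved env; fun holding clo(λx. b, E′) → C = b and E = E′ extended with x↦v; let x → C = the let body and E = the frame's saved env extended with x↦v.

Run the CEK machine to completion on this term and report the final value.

0. ⟨C=(if0 (6 * 2) then (let u = -2 in 1) else ((λy. ((λu. -1) y)) -1)); E=∅; K=∅⟩
1. ⟨C=(6 * 2); E=∅; K=[if0]⟩
2. ⟨C=6; E=∅; K=[mulR :: if0]⟩
3. ⟨C=2; E=∅; K=[mulL(6) :: if0]⟩
4. ⟨C=((λy. ((λu. -1) y)) -1); E=∅; K=∅⟩
5. ⟨C=(λy. ((λu. -1) y)); E=∅; K=[arg]⟩
6. ⟨C=-1; E=∅; K=[fun]⟩
7. ⟨C=((λu. -1) y); E={y↦-1}; K=∅⟩
8. ⟨C=(λu. -1); E={y↦-1}; K=[arg]⟩
9. ⟨C=y; E={y↦-1}; K=[fun]⟩
10. ⟨C=-1; E={u↦-1, y↦-1}; K=∅⟩
→ final value -1

Answer: -1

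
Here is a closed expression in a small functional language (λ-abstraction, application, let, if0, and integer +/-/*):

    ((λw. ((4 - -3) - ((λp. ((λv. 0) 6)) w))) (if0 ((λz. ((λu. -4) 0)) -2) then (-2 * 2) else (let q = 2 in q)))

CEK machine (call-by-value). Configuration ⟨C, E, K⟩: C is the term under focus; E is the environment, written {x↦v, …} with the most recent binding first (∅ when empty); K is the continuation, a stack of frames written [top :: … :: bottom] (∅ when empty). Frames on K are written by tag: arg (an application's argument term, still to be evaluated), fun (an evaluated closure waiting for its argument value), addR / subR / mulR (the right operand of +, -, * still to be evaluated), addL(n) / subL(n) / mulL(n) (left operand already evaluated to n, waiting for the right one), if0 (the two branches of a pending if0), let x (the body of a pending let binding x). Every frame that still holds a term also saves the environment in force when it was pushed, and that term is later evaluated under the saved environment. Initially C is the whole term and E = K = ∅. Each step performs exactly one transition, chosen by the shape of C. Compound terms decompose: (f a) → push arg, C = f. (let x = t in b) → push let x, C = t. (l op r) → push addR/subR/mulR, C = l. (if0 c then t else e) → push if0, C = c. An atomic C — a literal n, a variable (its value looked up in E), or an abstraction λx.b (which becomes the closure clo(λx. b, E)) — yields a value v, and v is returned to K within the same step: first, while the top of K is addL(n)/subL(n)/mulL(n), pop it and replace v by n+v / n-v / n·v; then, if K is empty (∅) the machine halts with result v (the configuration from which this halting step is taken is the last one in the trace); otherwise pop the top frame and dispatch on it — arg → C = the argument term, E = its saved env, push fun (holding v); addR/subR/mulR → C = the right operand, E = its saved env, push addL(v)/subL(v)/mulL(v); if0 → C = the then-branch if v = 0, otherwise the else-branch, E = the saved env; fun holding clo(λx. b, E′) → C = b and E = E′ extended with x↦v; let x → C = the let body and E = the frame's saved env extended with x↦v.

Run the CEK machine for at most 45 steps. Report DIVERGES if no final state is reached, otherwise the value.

Answer: 7

Machine steps:
[0] ⟨C=((λw. ((4 - -3) - ((λp. ((λv. 0) 6)) w))) (if0 ((λz. ((λu. -4) 0)) -2) then (-2 * 2) else (let q = 2 in q))); E=∅; K=∅⟩
[1] ⟨C=(λw. ((4 - -3) - ((λp. ((λv. 0) 6)) w))); E=∅; K=[arg]⟩
[2] ⟨C=(if0 ((λz. ((λu. -4) 0)) -2) then (-2 * 2) else (let q = 2 in q)); E=∅; K=[fun]⟩
[3] ⟨C=((λz. ((λu. -4) 0)) -2); E=∅; K=[if0 :: fun]⟩
[4] ⟨C=(λz. ((λu. -4) 0)); E=∅; K=[arg :: if0 :: fun]⟩
[5] ⟨C=-2; E=∅; K=[fun :: if0 :: fun]⟩
[6] ⟨C=((λu. -4) 0); E={z↦-2}; K=[if0 :: fun]⟩
[7] ⟨C=(λu. -4); E={z↦-2}; K=[arg :: if0 :: fun]⟩
[8] ⟨C=0; E={z↦-2}; K=[fun :: if0 :: fun]⟩
[9] ⟨C=-4; E={u↦0, z↦-2}; K=[if0 :: fun]⟩
[10] ⟨C=(let q = 2 in q); E=∅; K=[fun]⟩
[11] ⟨C=2; E=∅; K=[let q :: fun]⟩
[12] ⟨C=q; E={q↦2}; K=[fun]⟩
[13] ⟨C=((4 - -3) - ((λp. ((λv. 0) 6)) w)); E={w↦2}; K=∅⟩
[14] ⟨C=(4 - -3); E={w↦2}; K=[subR]⟩
[15] ⟨C=4; E={w↦2}; K=[subR :: subR]⟩
[16] ⟨C=-3; E={w↦2}; K=[subL(4) :: subR]⟩
[17] ⟨C=((λp. ((λv. 0) 6)) w); E={w↦2}; K=[subL(7)]⟩
[18] ⟨C=(λp. ((λv. 0) 6)); E={w↦2}; K=[arg :: subL(7)]⟩
[19] ⟨C=w; E={w↦2}; K=[fun :: subL(7)]⟩
[20] ⟨C=((λv. 0) 6); E={p↦2, w↦2}; K=[subL(7)]⟩
[21] ⟨C=(λv. 0); E={p↦2, w↦2}; K=[arg :: subL(7)]⟩
[22] ⟨C=6; E={p↦2, w↦2}; K=[fun :: subL(7)]⟩
[23] ⟨C=0; E={v↦6, p↦2, w↦2}; K=[subL(7)]⟩
→ final value 7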